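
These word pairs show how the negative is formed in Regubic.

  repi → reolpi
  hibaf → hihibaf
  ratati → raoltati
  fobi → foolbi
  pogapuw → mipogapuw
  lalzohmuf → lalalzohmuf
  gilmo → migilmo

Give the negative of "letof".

leletof

lalzohmuf and pogapuw both have last vowel 'u' yet inflect differently (lalalzohmuf, mipogapuw), so the last vowel is not what conditions the rule; the final letter is.
"letof" ends in -f. The stems ending in -f (hibaf → hihibaf, lalzohmuf → lalalzohmuf) repeat the first consonant+vowel as a prefix.
So letof → leletof.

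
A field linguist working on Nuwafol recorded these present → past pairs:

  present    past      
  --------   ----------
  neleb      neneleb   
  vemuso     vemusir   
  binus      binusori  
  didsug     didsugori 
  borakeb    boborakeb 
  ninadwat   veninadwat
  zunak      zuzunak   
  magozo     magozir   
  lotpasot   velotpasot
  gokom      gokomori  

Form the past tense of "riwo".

zunak and ninadwat both have last vowel 'a' yet inflect differently (zuzunak, veninadwat), so the last vowel is not what conditions the rule; the final letter is.
"riwo" ends in -o. The stems ending in -o (magozo → magozir, vemuso → vemusir) drop the final letter and add -ir.
So riwo → riwir.

riwir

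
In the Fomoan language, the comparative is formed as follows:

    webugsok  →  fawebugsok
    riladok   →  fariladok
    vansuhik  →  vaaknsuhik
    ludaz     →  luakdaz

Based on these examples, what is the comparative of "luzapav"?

webugsok and vansuhik both end in -k yet inflect differently (fawebugsok, vaaknsuhik), so the final letter is not what conditions the rule; the last vowel is.
"luzapav" has last vowel 'a'. The one such stem in the data (ludaz → luakdaz) inserts -ak- after the first vowel (as does vansuhik), so the same rule applies.
So luzapav → luakzapav.

luakzapav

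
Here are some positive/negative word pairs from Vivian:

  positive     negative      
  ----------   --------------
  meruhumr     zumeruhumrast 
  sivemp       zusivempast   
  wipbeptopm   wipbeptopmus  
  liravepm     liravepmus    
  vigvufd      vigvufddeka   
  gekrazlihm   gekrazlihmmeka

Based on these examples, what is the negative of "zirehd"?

zirehddeka

wipbeptopm and gekrazlihm both end in -m yet inflect differently (wipbeptopmus, gekrazlihmmeka), so the final letter is not what conditions the rule; the second-to-last letter is.
"zirehd" has second-to-last letter 'h'. The one such stem in the data (gekrazlihm → gekrazlihmmeka) doubles the final consonant and adds -eka (as does vigvufd), so the same rule applies.
So zirehd → zirehddeka.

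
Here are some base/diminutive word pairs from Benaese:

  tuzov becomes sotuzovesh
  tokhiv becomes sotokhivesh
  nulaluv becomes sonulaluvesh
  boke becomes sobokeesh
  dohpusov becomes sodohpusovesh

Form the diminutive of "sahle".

Every pair shown (tuzov → sotuzovesh, tokhiv → sotokhivesh, nulaluv → sonulaluvesh, …) follows the same rule: add so- … -esh around the stem.
So sahle → sosahleesh.

sosahleesh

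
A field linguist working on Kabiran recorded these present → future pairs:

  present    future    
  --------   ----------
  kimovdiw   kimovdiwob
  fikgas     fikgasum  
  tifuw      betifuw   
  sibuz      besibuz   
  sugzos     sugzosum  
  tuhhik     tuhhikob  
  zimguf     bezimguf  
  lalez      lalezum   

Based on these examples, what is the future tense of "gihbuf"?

begihbuf

"gihbuf" has last vowel 'u'. The stems whose last vowel is 'u' (sibuz → besibuz, zimguf → bezimguf, tifuw → betifuw) add the prefix be-.
The other patterns: stems whose last vowel is 'i' add -ob; stems whose last vowel is 'a', 'e' or 'o' add -um.
So gihbuf → begihbuf.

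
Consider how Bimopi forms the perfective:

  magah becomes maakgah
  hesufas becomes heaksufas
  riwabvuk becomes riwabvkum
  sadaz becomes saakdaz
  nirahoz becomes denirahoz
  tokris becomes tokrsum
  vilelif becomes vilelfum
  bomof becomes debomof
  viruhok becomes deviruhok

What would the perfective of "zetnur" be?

zetnrum

"zetnur" has last vowel 'u'. The one such stem in the data (riwabvuk → riwabvkum) deletes the last vowel and adds -um (as do vilelif, tokris), so the same rule applies.
The other patterns: stems whose last vowel is 'o' add the prefix de-; stems whose last vowel is 'a' insert -ak- after the first vowel.
So zetnur → zetnrum.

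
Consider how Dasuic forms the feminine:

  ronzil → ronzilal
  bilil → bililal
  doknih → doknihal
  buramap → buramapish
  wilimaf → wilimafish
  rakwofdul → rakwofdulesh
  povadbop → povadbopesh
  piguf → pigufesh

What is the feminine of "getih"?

"getih" has last vowel 'i'. The stems whose last vowel is 'i' (ronzil → ronzilal, bilil → bililal, doknih → doknihal) add -al.
So getih → getihal.

getihal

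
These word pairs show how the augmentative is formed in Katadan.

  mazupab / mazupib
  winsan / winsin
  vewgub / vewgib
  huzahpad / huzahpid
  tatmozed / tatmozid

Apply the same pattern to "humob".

humib

Every pair shown (mazupab → mazupib, winsan → winsin, vewgub → vewgib, …) follows the same rule: change the last vowel to 'i'.
So humob → humib.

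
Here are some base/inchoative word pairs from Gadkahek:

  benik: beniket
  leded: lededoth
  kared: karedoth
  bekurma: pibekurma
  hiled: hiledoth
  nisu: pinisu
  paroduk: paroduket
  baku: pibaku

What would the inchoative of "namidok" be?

"namidok" ends in -k. The stems ending in -k (benik → beniket, paroduk → paroduket) add -et.
So namidok → namidoket.

namidoket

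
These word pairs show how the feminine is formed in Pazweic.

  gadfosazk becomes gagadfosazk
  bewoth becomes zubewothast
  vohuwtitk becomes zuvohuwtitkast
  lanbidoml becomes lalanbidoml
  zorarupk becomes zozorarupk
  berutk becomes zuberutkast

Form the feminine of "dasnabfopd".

dadasnabfopd

berutk and gadfosazk both end in -k yet inflect differently (zuberutkast, gagadfosazk), so the final letter is not what conditions the rule; the second-to-last letter is.
"dasnabfopd" has second-to-last letter 'p'. The one such stem in the data (zorarupk → zozorarupk) repeats the first consonant+vowel as a prefix (as do lanbidoml, gadfosazk), so the same rule applies.
So dasnabfopd → dadasnabfopd.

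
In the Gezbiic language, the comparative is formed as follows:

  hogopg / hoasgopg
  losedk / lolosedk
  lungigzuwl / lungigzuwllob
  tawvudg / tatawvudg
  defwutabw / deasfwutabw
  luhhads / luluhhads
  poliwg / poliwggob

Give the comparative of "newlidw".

"newlidw" has second-to-last letter 'd'. The stems whose second-to-last letter is 'd' (luhhads → luluhhads, losedk → lolosedk, tawvudg → tatawvudg) repeat the first consonant+vowel as a prefix.
So newlidw → nenewlidw.

nenewlidw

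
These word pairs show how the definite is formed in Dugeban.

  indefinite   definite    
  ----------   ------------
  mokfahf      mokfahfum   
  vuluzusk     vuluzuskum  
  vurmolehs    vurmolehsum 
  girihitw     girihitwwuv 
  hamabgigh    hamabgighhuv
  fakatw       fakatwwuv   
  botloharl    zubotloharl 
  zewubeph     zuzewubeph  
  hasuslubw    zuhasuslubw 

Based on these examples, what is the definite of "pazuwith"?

pazuwithhuv

hamabgigh and zewubeph both end in -h yet inflect differently (hamabgighhuv, zuzewubeph), so the final letter is not what conditions the rule; the second-to-last letter is.
"pazuwith" has second-to-last letter 't'. The stems whose second-to-last letter is 't' (girihitw → girihitwwuv, fakatw → fakatwwuv) double the final consonant and add -uv.
So pazuwith → pazuwithhuv.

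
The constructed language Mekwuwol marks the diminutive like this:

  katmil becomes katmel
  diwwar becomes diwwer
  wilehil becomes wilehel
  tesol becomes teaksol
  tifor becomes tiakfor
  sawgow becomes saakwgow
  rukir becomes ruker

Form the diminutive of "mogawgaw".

mogawgew

tifor and rukir both end in -r yet inflect differently (tiakfor, ruker), so the final letter is not what conditions the rule; the last vowel is.
"mogawgaw" has last vowel 'a'. The one such stem in the data (diwwar → diwwer) changes the last vowel to 'e' (as do rukir, katmil), so the same rule applies.
So mogawgaw → mogawgew.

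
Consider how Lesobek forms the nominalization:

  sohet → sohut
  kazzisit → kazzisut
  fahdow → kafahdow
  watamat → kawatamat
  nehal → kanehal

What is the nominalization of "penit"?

sohet and watamat both end in -t yet inflect differently (sohut, kawatamat), so the final letter is not what conditions the rule; the last vowel is.
"penit" has last vowel 'i'. The one such stem in the data (kazzisit → kazzisut) changes the last vowel to 'u' (as does sohet), so the same rule applies.
So penit → penut.

penut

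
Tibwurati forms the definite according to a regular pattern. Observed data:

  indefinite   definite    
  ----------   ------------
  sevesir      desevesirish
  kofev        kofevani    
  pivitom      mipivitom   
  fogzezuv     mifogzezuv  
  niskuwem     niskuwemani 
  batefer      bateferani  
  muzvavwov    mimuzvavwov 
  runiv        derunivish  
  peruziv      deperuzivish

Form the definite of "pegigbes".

runiv and kofev both end in -v yet inflect differently (derunivish, kofevani), so the final letter is not what conditions the rule; the last vowel is.
"pegigbes" has last vowel 'e'. The stems whose last vowel is 'e' (niskuwem → niskuwemani, kofev → kofevani, batefer → bateferani) add -ani.
The other patterns: stems whose last vowel is 'i' add de- … -ish around the stem; stems whose last vowel is 'o' or 'u' add the prefix mi-.
So pegigbes → pegigbesani.

pegigbesani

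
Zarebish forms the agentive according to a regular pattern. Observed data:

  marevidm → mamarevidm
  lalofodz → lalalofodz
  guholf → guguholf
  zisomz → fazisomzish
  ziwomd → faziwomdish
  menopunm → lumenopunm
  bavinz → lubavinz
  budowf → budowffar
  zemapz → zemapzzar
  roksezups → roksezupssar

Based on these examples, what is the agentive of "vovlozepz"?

vovlozepzzar

lalofodz and zisomz both end in -z yet inflect differently (lalalofodz, fazisomzish), so the final letter is not what conditions the rule; the second-to-last letter is.
"vovlozepz" has second-to-last letter 'p'. The stems whose second-to-last letter is 'p' (zemapz → zemapzzar, roksezups → roksezupssar) double the final consonant and add -ar.
So vovlozepz → vovlozepzzar.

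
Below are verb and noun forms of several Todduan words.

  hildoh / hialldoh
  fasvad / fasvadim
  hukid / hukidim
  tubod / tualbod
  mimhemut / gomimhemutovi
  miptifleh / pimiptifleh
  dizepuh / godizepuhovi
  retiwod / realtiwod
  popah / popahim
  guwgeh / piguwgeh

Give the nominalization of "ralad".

raladim

"ralad" has last vowel 'a'. The stems whose last vowel is 'a' (popah → popahim, fasvad → fasvadim) add -im.
The other patterns: stems whose last vowel is 'e' add the prefix pi-; stems whose last vowel is 'u' add go- … -ovi around the stem; stems whose last vowel is 'o' insert -al- after the first vowel.
So ralad → raladim.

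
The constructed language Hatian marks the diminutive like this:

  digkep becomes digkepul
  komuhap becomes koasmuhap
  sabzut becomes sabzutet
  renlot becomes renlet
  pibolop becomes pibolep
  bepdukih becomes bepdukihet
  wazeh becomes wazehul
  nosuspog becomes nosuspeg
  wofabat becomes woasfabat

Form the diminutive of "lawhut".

digkep and pibolop both end in -p yet inflect differently (digkepul, pibolep), so the final letter is not what conditions the rule; the last vowel is.
"lawhut" has last vowel 'u'. The one such stem in the data (sabzut → sabzutet) adds -et, so the same rule applies.
So lawhut → lawhutet.

lawhutet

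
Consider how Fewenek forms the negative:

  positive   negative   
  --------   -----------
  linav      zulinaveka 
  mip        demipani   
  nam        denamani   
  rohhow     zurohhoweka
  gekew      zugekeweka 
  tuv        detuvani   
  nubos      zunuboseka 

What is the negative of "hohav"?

zuhohaveka

"hohav" has 2 vowels. The stems with 2 vowels (linav → zulinaveka, nubos → zunuboseka, gekew → zugekeweka) add zu- … -eka around the stem.
So hohav → zuhohaveka.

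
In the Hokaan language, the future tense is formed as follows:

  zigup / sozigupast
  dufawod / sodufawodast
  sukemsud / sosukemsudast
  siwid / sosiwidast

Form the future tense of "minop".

Every pair shown (zigup → sozigupast, dufawod → sodufawodast, sukemsud → sosukemsudast, …) follows the same rule: add so- … -ast around the stem.
So minop → sominopast.

sominopast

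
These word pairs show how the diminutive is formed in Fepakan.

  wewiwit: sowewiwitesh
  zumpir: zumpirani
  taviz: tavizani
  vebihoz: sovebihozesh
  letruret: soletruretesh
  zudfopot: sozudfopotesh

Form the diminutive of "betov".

betovani

taviz and vebihoz both end in -z yet inflect differently (tavizani, sovebihozesh), so the final letter is not what conditions the rule; the number of vowels is.
"betov" has 2 vowels. The stems with 2 vowels (zumpir → zumpirani, taviz → tavizani) add -ani.
So betov → betovani.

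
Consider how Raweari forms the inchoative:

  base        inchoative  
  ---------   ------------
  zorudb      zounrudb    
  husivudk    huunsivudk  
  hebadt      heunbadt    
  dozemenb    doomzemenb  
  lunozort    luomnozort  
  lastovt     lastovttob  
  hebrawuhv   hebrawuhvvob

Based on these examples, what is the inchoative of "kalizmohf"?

kalizmohffob

zorudb and dozemenb both end in -b yet inflect differently (zounrudb, doomzemenb), so the final letter is not what conditions the rule; the second-to-last letter is.
"kalizmohf" has second-to-last letter 'h'. The one such stem in the data (hebrawuhv → hebrawuhvvob) doubles the final consonant and adds -ob (as does lastovt), so the same rule applies.
So kalizmohf → kalizmohffob.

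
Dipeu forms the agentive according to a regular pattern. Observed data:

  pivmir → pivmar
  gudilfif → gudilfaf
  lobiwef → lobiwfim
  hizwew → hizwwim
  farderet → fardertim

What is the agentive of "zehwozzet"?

zehwozztim

gudilfif and lobiwef both end in -f yet inflect differently (gudilfaf, lobiwfim), so the final letter is not what conditions the rule; the last vowel is.
"zehwozzet" has last vowel 'e'. The stems whose last vowel is 'e' (lobiwef → lobiwfim, hizwew → hizwwim, farderet → fardertim) delete the last vowel and add -im.
The other pattern: stems whose last vowel is 'i' change the last vowel to 'a'.
So zehwozzet → zehwozztim.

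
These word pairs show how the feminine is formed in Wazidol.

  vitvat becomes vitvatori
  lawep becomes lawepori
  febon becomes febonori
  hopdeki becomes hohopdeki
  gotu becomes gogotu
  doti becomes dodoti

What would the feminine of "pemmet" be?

pemmetori

vitvat and gotu both have 2 vowels yet inflect differently (vitvatori, gogotu), so the number of vowels is not what conditions the rule; whether the stem ends in a vowel or a consonant is.
"pemmet" ends in a consonant. The stems ending in a consonant (vitvat → vitvatori, lawep → lawepori, febon → febonori) add -ori.
The other pattern: stems ending in a vowel repeat the first consonant+vowel as a prefix.
So pemmet → pemmetori.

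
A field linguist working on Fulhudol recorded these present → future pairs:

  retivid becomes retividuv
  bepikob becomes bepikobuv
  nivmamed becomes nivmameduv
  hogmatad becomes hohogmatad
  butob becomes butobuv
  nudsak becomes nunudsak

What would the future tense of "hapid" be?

hogmatad and nivmamed both end in -d yet inflect differently (hohogmatad, nivmameduv), so the final letter is not what conditions the rule; the last vowel is.
"hapid" has last vowel 'i'. The one such stem in the data (retivid → retividuv) adds -uv, so the same rule applies.
The other pattern: stems whose last vowel is 'a' repeat the first consonant+vowel as a prefix.
So hapid → hapiduv.

hapiduv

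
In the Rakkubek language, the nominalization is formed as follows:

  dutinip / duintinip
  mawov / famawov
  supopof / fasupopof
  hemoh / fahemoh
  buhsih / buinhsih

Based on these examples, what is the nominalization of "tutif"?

"tutif" has last vowel 'i'. The stems whose last vowel is 'i' (dutinip → duintinip, buhsih → buinhsih) insert -in- after the first vowel.
The other pattern: stems whose last vowel is 'o' add the prefix fa-.
So tutif → tuintif.

tuintif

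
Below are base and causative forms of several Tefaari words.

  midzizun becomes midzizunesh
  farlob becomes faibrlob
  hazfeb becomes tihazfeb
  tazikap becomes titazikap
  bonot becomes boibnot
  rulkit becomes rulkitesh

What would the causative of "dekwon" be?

farlob and hazfeb both end in -b yet inflect differently (faibrlob, tihazfeb), so the final letter is not what conditions the rule; the last vowel is.
"dekwon" has last vowel 'o'. The stems whose last vowel is 'o' (bonot → boibnot, farlob → faibrlob) insert -ib- after the first vowel.
So dekwon → deibkwon.

deibkwon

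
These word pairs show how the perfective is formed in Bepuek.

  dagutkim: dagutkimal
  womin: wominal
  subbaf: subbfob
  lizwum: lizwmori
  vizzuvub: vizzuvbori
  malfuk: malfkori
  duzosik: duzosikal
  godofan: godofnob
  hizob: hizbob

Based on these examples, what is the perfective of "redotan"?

malfuk and duzosik both end in -k yet inflect differently (malfkori, duzosikal), so the final letter is not what conditions the rule; the last vowel is.
"redotan" has last vowel 'a'. The stems whose last vowel is 'a' (subbaf → subbfob, godofan → godofnob) delete the last vowel and add -ob.
So redotan → redotnob.

redotnob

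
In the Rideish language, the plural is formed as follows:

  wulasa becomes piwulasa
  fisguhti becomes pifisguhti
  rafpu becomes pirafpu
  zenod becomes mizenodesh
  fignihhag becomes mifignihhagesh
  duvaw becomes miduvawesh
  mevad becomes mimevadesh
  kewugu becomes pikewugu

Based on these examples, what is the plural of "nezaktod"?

fignihhag and wulasa both have last vowel 'a' yet inflect differently (mifignihhagesh, piwulasa), so the last vowel is not what conditions the rule; whether the stem ends in a vowel or a consonant is.
"nezaktod" ends in a consonant. The stems ending in a consonant (zenod → mizenodesh, fignihhag → mifignihhagesh, mevad → mimevadesh) add mi- … -esh around the stem.
The other pattern: stems ending in a vowel add the prefix pi-.
So nezaktod → minezaktodesh.

minezaktodesh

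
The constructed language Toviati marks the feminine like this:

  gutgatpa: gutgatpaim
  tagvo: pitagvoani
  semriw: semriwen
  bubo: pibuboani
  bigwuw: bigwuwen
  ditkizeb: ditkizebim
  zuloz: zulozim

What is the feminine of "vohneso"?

"vohneso" ends in -o. The stems ending in -o (bubo → pibuboani, tagvo → pitagvoani) add pi- … -ani around the stem.
The other patterns: stems ending in -w add -en; stems ending in -a, -b or -z add -im.
So vohneso → pivohnesoani.

pivohnesoani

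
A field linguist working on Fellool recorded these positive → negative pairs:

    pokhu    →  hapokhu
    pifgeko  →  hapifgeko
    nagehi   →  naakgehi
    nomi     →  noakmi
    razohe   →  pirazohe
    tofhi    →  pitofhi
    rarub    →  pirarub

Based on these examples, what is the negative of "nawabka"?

nagehi and tofhi both end in -i yet inflect differently (naakgehi, pitofhi), so the final letter is not what conditions the rule; the first letter is.
"nawabka" begins with n-. The stems beginning with n- (nagehi → naakgehi, nomi → noakmi) insert -ak- after the first vowel.
So nawabka → naakwabka.

naakwabka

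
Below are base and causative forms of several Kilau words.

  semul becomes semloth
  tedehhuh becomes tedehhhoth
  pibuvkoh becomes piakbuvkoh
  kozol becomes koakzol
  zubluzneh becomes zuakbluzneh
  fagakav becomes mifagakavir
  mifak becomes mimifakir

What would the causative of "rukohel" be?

"rukohel" has last vowel 'e'. The one such stem in the data (zubluzneh → zuakbluzneh) inserts -ak- after the first vowel (as do pibuvkoh, kozol), so the same rule applies.
The other patterns: stems whose last vowel is 'u' delete the last vowel and add -oth; stems whose last vowel is 'a' add mi- … -ir around the stem.
So rukohel → ruakkohel.

ruakkohel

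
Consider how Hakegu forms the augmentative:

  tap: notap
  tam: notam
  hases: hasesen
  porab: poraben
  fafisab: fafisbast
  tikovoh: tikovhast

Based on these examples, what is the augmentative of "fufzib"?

fufziben

porab and fafisab both end in -b yet inflect differently (poraben, fafisbast), so the final letter is not what conditions the rule; the number of vowels is.
"fufzib" has 2 vowels. The stems with 2 vowels (hases → hasesen, porab → poraben) add -en.
So fufzib → fufziben.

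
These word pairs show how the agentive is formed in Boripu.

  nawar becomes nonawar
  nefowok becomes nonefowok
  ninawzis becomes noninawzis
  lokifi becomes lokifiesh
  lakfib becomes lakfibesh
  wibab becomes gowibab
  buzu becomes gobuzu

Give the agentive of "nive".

nonive

"nive" begins with n-. The stems beginning with n- (nawar → nonawar, nefowok → nonefowok, ninawzis → noninawzis) add the prefix no-.
The other patterns: stems beginning with l- add -esh; stems beginning with b- or w- add the prefix go-.
So nive → nonive.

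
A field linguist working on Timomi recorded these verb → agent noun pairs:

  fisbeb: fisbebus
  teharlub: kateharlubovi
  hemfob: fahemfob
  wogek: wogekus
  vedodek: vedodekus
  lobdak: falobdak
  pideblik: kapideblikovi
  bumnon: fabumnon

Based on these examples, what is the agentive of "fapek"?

fapekus

"fapek" has last vowel 'e'. The stems whose last vowel is 'e' (vedodek → vedodekus, wogek → wogekus, fisbeb → fisbebus) add -us.
So fapek → fapekus.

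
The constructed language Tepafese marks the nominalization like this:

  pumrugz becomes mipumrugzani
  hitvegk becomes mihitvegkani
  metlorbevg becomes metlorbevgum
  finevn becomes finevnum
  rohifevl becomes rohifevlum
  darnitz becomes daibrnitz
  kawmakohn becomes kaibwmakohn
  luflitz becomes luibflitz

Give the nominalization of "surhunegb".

"surhunegb" has second-to-last letter 'g'. The stems whose second-to-last letter is 'g' (pumrugz → mipumrugzani, hitvegk → mihitvegkani) add mi- … -ani around the stem.
So surhunegb → misurhunegbani.

misurhunegbani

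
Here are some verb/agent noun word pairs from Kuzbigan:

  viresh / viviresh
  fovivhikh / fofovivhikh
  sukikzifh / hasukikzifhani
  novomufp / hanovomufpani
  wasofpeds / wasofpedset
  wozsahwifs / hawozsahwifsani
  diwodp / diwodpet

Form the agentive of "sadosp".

sasadosp

novomufp and diwodp both end in -p yet inflect differently (hanovomufpani, diwodpet), so the final letter is not what conditions the rule; the second-to-last letter is.
"sadosp" has second-to-last letter 's'. The one such stem in the data (viresh → viviresh) repeats the first consonant+vowel as a prefix (as does fovivhikh), so the same rule applies.
The other patterns: stems whose second-to-last letter is 'f' add ha- … -ani around the stem; stems whose second-to-last letter is 'd' add -et.
So sadosp → sasadosp.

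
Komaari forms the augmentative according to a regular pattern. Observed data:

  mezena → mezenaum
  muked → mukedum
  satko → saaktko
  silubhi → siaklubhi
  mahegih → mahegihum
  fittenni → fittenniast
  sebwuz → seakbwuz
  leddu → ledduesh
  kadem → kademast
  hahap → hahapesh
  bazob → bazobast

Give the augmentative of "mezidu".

meziduum

"mezidu" begins with m-. The stems beginning with m- (mezena → mezenaum, mahegih → mahegihum, muked → mukedum) add -um.
So mezidu → meziduum.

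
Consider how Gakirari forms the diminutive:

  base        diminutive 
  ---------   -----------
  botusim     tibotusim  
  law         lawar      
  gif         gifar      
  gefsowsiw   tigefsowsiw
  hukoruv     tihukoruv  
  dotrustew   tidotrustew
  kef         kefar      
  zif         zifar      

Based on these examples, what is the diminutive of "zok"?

dotrustew and law both end in -w yet inflect differently (tidotrustew, lawar), so the final letter is not what conditions the rule; the number of vowels is.
"zok" has 1 vowel. The stems with 1 vowel (gif → gifar, zif → zifar, kef → kefar) add -ar.
The other pattern: stems with 3 vowels add the prefix ti-.
So zok → zokar.

zokar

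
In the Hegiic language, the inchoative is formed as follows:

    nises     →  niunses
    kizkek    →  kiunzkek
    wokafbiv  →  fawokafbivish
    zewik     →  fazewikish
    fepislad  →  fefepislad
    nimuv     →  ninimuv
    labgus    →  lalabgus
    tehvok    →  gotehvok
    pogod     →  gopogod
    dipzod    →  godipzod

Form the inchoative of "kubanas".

"kubanas" has last vowel 'a'. The one such stem in the data (fepislad → fefepislad) repeats the first consonant+vowel as a prefix (as do nimuv, labgus), so the same rule applies.
So kubanas → kukubanas.

kukubanas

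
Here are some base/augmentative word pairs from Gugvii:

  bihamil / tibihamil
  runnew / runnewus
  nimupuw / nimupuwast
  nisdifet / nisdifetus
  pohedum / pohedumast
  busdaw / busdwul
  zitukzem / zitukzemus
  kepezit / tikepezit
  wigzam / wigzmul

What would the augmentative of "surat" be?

surtul

"surat" has last vowel 'a'. The stems whose last vowel is 'a' (busdaw → busdwul, wigzam → wigzmul) delete the last vowel and add -ul.
So surat → surtul.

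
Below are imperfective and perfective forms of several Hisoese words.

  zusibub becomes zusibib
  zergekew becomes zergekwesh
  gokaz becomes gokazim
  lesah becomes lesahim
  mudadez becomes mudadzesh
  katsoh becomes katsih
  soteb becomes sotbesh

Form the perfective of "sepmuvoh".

sepmuvih

soteb and zusibub both end in -b yet inflect differently (sotbesh, zusibib), so the final letter is not what conditions the rule; the last vowel is.
"sepmuvoh" has last vowel 'o'. The one such stem in the data (katsoh → katsih) changes the last vowel to 'i' (as does zusibub), so the same rule applies.
So sepmuvoh → sepmuvih.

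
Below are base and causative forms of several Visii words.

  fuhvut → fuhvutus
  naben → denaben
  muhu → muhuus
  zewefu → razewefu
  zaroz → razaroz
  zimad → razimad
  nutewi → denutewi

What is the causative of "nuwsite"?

zewefu and muhu both end in -u yet inflect differently (razewefu, muhuus), so the final letter is not what conditions the rule; the first letter is.
"nuwsite" begins with n-. The stems beginning with n- (naben → denaben, nutewi → denutewi) add the prefix de-.
So nuwsite → denuwsite.

denuwsite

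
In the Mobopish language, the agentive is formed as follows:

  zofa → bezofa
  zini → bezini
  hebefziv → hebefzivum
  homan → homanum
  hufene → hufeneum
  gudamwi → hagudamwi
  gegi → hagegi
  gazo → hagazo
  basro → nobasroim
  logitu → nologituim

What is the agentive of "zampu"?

bezampu

"zampu" begins with z-. The stems beginning with z- (zofa → bezofa, zini → bezini) add the prefix be-.
The other patterns: stems beginning with h- add -um; stems beginning with g- add the prefix ha-; stems beginning with b- or l- add no- … -im around the stem.
So zampu → bezampu.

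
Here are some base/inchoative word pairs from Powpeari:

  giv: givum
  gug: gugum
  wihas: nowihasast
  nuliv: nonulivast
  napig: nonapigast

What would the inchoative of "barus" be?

nobarusast

"barus" has 2 vowels. The stems with 2 vowels (wihas → nowihasast, nuliv → nonulivast, napig → nonapigast) add no- … -ast around the stem.
The other pattern: stems with 1 vowel add -um.
So barus → nobarusast.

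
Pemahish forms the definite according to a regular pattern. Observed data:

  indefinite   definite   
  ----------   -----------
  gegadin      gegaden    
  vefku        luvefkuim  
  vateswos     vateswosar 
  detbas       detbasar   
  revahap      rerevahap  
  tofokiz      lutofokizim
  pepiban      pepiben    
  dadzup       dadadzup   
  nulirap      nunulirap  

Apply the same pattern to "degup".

"degup" ends in -p. The stems ending in -p (revahap → rerevahap, dadzup → dadadzup, nulirap → nunulirap) repeat the first consonant+vowel as a prefix.
The other patterns: stems ending in -n change the last vowel to 'e'; stems ending in -s add -ar; stems ending in -u or -z add lu- … -im around the stem.
So degup → dedegup.

dedegup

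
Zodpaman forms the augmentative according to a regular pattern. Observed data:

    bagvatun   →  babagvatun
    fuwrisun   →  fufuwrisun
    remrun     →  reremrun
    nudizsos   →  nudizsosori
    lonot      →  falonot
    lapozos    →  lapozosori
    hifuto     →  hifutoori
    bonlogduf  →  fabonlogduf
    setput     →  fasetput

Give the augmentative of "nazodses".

nazodsesori

remrun and bonlogduf both have last vowel 'u' yet inflect differently (reremrun, fabonlogduf), so the last vowel is not what conditions the rule; the final letter is.
"nazodses" ends in -s. The stems ending in -s (nudizsos → nudizsosori, lapozos → lapozosori) add -ori.
The other patterns: stems ending in -n repeat the first consonant+vowel as a prefix; stems ending in -f or -t add the prefix fa-.
So nazodses → nazodsesori.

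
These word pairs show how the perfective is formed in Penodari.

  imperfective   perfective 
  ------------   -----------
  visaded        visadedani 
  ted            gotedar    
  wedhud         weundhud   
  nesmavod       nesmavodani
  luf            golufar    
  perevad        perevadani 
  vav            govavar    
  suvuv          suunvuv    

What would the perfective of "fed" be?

vav and suvuv both end in -v yet inflect differently (govavar, suunvuv), so the final letter is not what conditions the rule; the number of vowels is.
"fed" has 1 vowel. The stems with 1 vowel (ted → gotedar, vav → govavar, luf → golufar) add go- … -ar around the stem.
The other patterns: stems with 2 vowels insert -un- after the first vowel; stems with 3 vowels add -ani.
So fed → gofedar.

gofedar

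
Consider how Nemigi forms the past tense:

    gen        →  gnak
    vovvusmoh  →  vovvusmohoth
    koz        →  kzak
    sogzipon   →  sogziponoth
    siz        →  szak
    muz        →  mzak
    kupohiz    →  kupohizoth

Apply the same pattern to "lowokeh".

kupohiz and koz both end in -z yet inflect differently (kupohizoth, kzak), so the final letter is not what conditions the rule; the number of vowels is.
"lowokeh" has 3 vowels. The stems with 3 vowels (kupohiz → kupohizoth, sogzipon → sogziponoth, vovvusmoh → vovvusmohoth) add -oth.
So lowokeh → lowokehoth.

lowokehoth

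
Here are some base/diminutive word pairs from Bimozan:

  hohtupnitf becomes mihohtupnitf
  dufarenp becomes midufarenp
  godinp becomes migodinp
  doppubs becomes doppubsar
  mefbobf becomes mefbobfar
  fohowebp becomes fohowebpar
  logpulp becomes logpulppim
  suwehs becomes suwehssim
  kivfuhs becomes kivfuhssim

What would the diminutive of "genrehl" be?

genrehllim

"genrehl" has second-to-last letter 'h'. The stems whose second-to-last letter is 'h' (suwehs → suwehssim, kivfuhs → kivfuhssim) double the final consonant and add -im.
The other patterns: stems whose second-to-last letter is 'n' or 't' add the prefix mi-; stems whose second-to-last letter is 'b' add -ar.
So genrehl → genrehllim.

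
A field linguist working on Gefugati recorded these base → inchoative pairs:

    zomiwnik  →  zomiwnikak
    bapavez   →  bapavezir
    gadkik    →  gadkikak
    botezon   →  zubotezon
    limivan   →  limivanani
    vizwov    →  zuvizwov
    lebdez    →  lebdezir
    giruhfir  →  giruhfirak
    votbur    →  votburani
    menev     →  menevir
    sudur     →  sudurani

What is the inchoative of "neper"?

neperir

giruhfir and votbur both end in -r yet inflect differently (giruhfirak, votburani), so the final letter is not what conditions the rule; the last vowel is.
"neper" has last vowel 'e'. The stems whose last vowel is 'e' (bapavez → bapavezir, menev → menevir, lebdez → lebdezir) add -ir.
The other patterns: stems whose last vowel is 'i' add -ak; stems whose last vowel is 'a' or 'u' add -ani; stems whose last vowel is 'o' add the prefix zu-.
So neper → neperir.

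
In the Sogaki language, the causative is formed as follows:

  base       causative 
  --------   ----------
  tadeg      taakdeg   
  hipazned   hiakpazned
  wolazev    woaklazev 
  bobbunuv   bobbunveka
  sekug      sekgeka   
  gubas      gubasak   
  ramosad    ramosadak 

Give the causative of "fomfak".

fomfakak

wolazev and bobbunuv both end in -v yet inflect differently (woaklazev, bobbunveka), so the final letter is not what conditions the rule; the last vowel is.
"fomfak" has last vowel 'a'. The stems whose last vowel is 'a' (gubas → gubasak, ramosad → ramosadak) add -ak.
The other patterns: stems whose last vowel is 'e' insert -ak- after the first vowel; stems whose last vowel is 'u' delete the last vowel and add -eka.
So fomfak → fomfakak.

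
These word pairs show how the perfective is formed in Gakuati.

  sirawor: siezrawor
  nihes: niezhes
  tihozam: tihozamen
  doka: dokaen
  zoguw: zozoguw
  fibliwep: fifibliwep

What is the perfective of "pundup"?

"pundup" ends in -p. The one such stem in the data (fibliwep → fifibliwep) repeats the first consonant+vowel as a prefix (as does zoguw), so the same rule applies.
So pundup → pupundup.

pupundup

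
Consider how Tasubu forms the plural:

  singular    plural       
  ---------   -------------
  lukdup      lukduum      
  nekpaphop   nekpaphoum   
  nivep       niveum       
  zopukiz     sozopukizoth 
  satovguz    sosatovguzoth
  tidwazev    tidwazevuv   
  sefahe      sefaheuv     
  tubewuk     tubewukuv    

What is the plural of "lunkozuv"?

lunkozuvuv

lukdup and satovguz both have last vowel 'u' yet inflect differently (lukduum, sosatovguzoth), so the last vowel is not what conditions the rule; the final letter is.
"lunkozuv" ends in -v. The one such stem in the data (tidwazev → tidwazevuv) adds -uv, so the same rule applies.
The other patterns: stems ending in -p drop the final letter and add -um; stems ending in -z add so- … -oth around the stem.
So lunkozuv → lunkozuvuv.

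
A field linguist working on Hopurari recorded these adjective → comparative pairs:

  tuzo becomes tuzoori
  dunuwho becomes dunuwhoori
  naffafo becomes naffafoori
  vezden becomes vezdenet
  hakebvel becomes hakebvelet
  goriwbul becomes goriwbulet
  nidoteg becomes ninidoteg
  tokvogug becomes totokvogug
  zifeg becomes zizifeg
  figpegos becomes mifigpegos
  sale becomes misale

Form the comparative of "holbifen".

holbifenet

vezden and nidoteg both have last vowel 'e' yet inflect differently (vezdenet, ninidoteg), so the last vowel is not what conditions the rule; the final letter is.
"holbifen" ends in -n. The one such stem in the data (vezden → vezdenet) adds -et, so the same rule applies.
The other patterns: stems ending in -o add -ori; stems ending in -g repeat the first consonant+vowel as a prefix; stems ending in -e or -s add the prefix mi-.
So holbifen → holbifenet.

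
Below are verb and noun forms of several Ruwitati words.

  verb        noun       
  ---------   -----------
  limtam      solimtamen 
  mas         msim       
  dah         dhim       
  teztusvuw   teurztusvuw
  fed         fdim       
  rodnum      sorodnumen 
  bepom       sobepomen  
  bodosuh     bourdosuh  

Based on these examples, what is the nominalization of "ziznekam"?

dah and bodosuh both end in -h yet inflect differently (dhim, bourdosuh), so the final letter is not what conditions the rule; the number of vowels is.
"ziznekam" has 3 vowels. The stems with 3 vowels (bodosuh → bourdosuh, teztusvuw → teurztusvuw) insert -ur- after the first vowel.
The other patterns: stems with 1 vowel delete the last vowel and add -im; stems with 2 vowels add so- … -en around the stem.
So ziznekam → ziurznekam.

ziurznekam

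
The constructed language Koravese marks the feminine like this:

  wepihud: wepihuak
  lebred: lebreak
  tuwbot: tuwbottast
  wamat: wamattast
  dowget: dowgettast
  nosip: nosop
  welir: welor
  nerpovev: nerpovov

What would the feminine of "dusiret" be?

dusirettast

lebred and dowget both have last vowel 'e' yet inflect differently (lebreak, dowgettast), so the last vowel is not what conditions the rule; the final letter is.
"dusiret" ends in -t. The stems ending in -t (tuwbot → tuwbottast, wamat → wamattast, dowget → dowgettast) double the final consonant and add -ast.
So dusiret → dusirettast.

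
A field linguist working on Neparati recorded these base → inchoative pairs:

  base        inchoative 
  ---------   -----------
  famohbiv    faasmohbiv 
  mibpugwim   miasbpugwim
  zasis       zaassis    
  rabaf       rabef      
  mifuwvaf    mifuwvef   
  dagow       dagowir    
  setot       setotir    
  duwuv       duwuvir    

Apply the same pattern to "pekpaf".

pekpef

famohbiv and duwuv both end in -v yet inflect differently (faasmohbiv, duwuvir), so the final letter is not what conditions the rule; the last vowel is.
"pekpaf" has last vowel 'a'. The stems whose last vowel is 'a' (rabaf → rabef, mifuwvaf → mifuwvef) change the last vowel to 'e'.
So pekpaf → pekpef.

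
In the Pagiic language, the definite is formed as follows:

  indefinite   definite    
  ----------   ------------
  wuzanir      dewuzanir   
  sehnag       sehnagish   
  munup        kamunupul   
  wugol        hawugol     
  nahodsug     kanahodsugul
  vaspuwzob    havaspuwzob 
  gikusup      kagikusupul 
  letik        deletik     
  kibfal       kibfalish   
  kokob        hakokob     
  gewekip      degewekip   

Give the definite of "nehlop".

hanehlop

"nehlop" has last vowel 'o'. The stems whose last vowel is 'o' (wugol → hawugol, vaspuwzob → havaspuwzob, kokob → hakokob) add the prefix ha-.
The other patterns: stems whose last vowel is 'u' add ka- … -ul around the stem; stems whose last vowel is 'i' add the prefix de-; stems whose last vowel is 'a' add -ish.
So nehlop → hanehlop.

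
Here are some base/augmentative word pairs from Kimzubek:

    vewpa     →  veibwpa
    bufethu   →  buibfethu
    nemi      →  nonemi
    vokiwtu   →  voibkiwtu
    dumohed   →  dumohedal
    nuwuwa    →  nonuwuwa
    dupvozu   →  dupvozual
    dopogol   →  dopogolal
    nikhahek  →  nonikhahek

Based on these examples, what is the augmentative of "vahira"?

vaibhira

nuwuwa and vewpa both end in -a yet inflect differently (nonuwuwa, veibwpa), so the final letter is not what conditions the rule; the first letter is.
"vahira" begins with v-. The stems beginning with v- (vewpa → veibwpa, vokiwtu → voibkiwtu) insert -ib- after the first vowel.
So vahira → vaibhira.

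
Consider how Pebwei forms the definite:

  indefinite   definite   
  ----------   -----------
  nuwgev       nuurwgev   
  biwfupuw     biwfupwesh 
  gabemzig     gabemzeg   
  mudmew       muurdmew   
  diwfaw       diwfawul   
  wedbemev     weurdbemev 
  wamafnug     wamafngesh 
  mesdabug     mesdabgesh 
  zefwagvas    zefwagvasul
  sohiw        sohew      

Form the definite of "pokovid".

diwfaw and biwfupuw both end in -w yet inflect differently (diwfawul, biwfupwesh), so the final letter is not what conditions the rule; the last vowel is.
"pokovid" has last vowel 'i'. The stems whose last vowel is 'i' (gabemzig → gabemzeg, sohiw → sohew) change the last vowel to 'e'.
So pokovid → pokoved.

pokoved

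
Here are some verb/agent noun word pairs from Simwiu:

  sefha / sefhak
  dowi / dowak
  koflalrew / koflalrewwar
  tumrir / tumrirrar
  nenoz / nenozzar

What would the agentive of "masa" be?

tumrir and dowi both have last vowel 'i' yet inflect differently (tumrirrar, dowak), so the last vowel is not what conditions the rule; whether the stem ends in a vowel or a consonant is.
"masa" ends in a vowel. The stems ending in a vowel (sefha → sefhak, dowi → dowak) drop the final letter and add -ak.
The other pattern: stems ending in a consonant double the final consonant and add -ar.
So masa → masak.

masak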